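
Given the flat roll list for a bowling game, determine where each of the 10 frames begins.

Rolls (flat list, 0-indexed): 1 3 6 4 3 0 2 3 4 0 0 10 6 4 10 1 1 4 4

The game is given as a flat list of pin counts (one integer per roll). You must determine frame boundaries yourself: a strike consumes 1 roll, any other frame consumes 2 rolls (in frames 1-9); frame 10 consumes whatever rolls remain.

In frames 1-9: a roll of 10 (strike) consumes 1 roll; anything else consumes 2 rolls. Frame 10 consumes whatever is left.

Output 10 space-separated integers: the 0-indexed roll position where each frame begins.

Answer: 0 2 4 6 8 10 12 14 15 17

Derivation:
Frame 1 starts at roll index 0: rolls=1,3 (sum=4), consumes 2 rolls
Frame 2 starts at roll index 2: rolls=6,4 (sum=10), consumes 2 rolls
Frame 3 starts at roll index 4: rolls=3,0 (sum=3), consumes 2 rolls
Frame 4 starts at roll index 6: rolls=2,3 (sum=5), consumes 2 rolls
Frame 5 starts at roll index 8: rolls=4,0 (sum=4), consumes 2 rolls
Frame 6 starts at roll index 10: rolls=0,10 (sum=10), consumes 2 rolls
Frame 7 starts at roll index 12: rolls=6,4 (sum=10), consumes 2 rolls
Frame 8 starts at roll index 14: roll=10 (strike), consumes 1 roll
Frame 9 starts at roll index 15: rolls=1,1 (sum=2), consumes 2 rolls
Frame 10 starts at roll index 17: 2 remaining rolls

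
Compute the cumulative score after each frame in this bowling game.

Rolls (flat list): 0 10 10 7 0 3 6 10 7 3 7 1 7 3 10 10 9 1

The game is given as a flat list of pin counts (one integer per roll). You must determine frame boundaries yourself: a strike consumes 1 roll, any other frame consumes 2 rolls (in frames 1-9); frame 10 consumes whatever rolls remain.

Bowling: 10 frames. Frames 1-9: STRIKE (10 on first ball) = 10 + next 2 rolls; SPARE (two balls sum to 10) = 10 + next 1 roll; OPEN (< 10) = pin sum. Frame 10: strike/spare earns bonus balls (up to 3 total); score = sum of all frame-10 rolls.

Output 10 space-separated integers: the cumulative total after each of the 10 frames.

Frame 1: SPARE (0+10=10). 10 + next roll (10) = 20. Cumulative: 20
Frame 2: STRIKE. 10 + next two rolls (7+0) = 17. Cumulative: 37
Frame 3: OPEN (7+0=7). Cumulative: 44
Frame 4: OPEN (3+6=9). Cumulative: 53
Frame 5: STRIKE. 10 + next two rolls (7+3) = 20. Cumulative: 73
Frame 6: SPARE (7+3=10). 10 + next roll (7) = 17. Cumulative: 90
Frame 7: OPEN (7+1=8). Cumulative: 98
Frame 8: SPARE (7+3=10). 10 + next roll (10) = 20. Cumulative: 118
Frame 9: STRIKE. 10 + next two rolls (10+9) = 29. Cumulative: 147
Frame 10: STRIKE. Sum of all frame-10 rolls (10+9+1) = 20. Cumulative: 167

Answer: 20 37 44 53 73 90 98 118 147 167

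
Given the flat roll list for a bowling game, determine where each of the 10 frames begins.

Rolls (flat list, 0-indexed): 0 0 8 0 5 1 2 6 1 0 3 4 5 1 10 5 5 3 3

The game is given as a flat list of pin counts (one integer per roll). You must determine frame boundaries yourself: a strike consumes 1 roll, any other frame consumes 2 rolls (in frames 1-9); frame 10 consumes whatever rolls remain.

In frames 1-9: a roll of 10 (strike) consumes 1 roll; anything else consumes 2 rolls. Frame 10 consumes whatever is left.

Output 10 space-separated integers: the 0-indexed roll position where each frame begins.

Answer: 0 2 4 6 8 10 12 14 15 17

Derivation:
Frame 1 starts at roll index 0: rolls=0,0 (sum=0), consumes 2 rolls
Frame 2 starts at roll index 2: rolls=8,0 (sum=8), consumes 2 rolls
Frame 3 starts at roll index 4: rolls=5,1 (sum=6), consumes 2 rolls
Frame 4 starts at roll index 6: rolls=2,6 (sum=8), consumes 2 rolls
Frame 5 starts at roll index 8: rolls=1,0 (sum=1), consumes 2 rolls
Frame 6 starts at roll index 10: rolls=3,4 (sum=7), consumes 2 rolls
Frame 7 starts at roll index 12: rolls=5,1 (sum=6), consumes 2 rolls
Frame 8 starts at roll index 14: roll=10 (strike), consumes 1 roll
Frame 9 starts at roll index 15: rolls=5,5 (sum=10), consumes 2 rolls
Frame 10 starts at roll index 17: 2 remaining rolls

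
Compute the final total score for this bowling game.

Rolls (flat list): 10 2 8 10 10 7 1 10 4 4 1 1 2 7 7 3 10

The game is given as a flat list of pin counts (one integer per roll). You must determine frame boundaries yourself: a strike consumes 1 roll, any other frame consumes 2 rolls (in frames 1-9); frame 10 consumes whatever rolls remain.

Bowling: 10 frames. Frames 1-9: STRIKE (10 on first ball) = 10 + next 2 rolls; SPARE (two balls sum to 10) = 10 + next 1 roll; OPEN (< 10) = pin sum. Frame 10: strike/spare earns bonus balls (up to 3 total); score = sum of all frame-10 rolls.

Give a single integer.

Answer: 150

Derivation:
Frame 1: STRIKE. 10 + next two rolls (2+8) = 20. Cumulative: 20
Frame 2: SPARE (2+8=10). 10 + next roll (10) = 20. Cumulative: 40
Frame 3: STRIKE. 10 + next two rolls (10+7) = 27. Cumulative: 67
Frame 4: STRIKE. 10 + next two rolls (7+1) = 18. Cumulative: 85
Frame 5: OPEN (7+1=8). Cumulative: 93
Frame 6: STRIKE. 10 + next two rolls (4+4) = 18. Cumulative: 111
Frame 7: OPEN (4+4=8). Cumulative: 119
Frame 8: OPEN (1+1=2). Cumulative: 121
Frame 9: OPEN (2+7=9). Cumulative: 130
Frame 10: SPARE. Sum of all frame-10 rolls (7+3+10) = 20. Cumulative: 150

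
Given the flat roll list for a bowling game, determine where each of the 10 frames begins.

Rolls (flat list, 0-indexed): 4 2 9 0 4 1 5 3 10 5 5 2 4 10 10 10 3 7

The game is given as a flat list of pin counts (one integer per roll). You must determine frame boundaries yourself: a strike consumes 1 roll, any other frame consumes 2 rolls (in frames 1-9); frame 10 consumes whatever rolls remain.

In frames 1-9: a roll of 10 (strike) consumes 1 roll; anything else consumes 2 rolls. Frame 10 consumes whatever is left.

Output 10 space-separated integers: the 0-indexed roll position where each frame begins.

Answer: 0 2 4 6 8 9 11 13 14 15

Derivation:
Frame 1 starts at roll index 0: rolls=4,2 (sum=6), consumes 2 rolls
Frame 2 starts at roll index 2: rolls=9,0 (sum=9), consumes 2 rolls
Frame 3 starts at roll index 4: rolls=4,1 (sum=5), consumes 2 rolls
Frame 4 starts at roll index 6: rolls=5,3 (sum=8), consumes 2 rolls
Frame 5 starts at roll index 8: roll=10 (strike), consumes 1 roll
Frame 6 starts at roll index 9: rolls=5,5 (sum=10), consumes 2 rolls
Frame 7 starts at roll index 11: rolls=2,4 (sum=6), consumes 2 rolls
Frame 8 starts at roll index 13: roll=10 (strike), consumes 1 roll
Frame 9 starts at roll index 14: roll=10 (strike), consumes 1 roll
Frame 10 starts at roll index 15: 3 remaining rolls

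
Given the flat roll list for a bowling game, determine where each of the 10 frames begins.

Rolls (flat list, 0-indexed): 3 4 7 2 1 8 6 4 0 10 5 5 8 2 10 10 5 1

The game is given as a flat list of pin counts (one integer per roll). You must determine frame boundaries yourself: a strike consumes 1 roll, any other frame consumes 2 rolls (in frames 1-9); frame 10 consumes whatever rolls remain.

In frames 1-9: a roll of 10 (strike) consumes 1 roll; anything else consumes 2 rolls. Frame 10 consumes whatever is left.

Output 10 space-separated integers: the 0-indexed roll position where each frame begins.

Answer: 0 2 4 6 8 10 12 14 15 16

Derivation:
Frame 1 starts at roll index 0: rolls=3,4 (sum=7), consumes 2 rolls
Frame 2 starts at roll index 2: rolls=7,2 (sum=9), consumes 2 rolls
Frame 3 starts at roll index 4: rolls=1,8 (sum=9), consumes 2 rolls
Frame 4 starts at roll index 6: rolls=6,4 (sum=10), consumes 2 rolls
Frame 5 starts at roll index 8: rolls=0,10 (sum=10), consumes 2 rolls
Frame 6 starts at roll index 10: rolls=5,5 (sum=10), consumes 2 rolls
Frame 7 starts at roll index 12: rolls=8,2 (sum=10), consumes 2 rolls
Frame 8 starts at roll index 14: roll=10 (strike), consumes 1 roll
Frame 9 starts at roll index 15: roll=10 (strike), consumes 1 roll
Frame 10 starts at roll index 16: 2 remaining rolls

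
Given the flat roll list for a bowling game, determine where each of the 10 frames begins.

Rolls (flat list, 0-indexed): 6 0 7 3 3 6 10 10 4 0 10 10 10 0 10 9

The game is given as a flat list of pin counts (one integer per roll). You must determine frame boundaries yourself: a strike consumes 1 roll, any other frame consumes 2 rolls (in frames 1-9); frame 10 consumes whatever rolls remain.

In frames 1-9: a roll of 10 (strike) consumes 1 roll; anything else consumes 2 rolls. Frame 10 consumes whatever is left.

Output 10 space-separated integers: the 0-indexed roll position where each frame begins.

Frame 1 starts at roll index 0: rolls=6,0 (sum=6), consumes 2 rolls
Frame 2 starts at roll index 2: rolls=7,3 (sum=10), consumes 2 rolls
Frame 3 starts at roll index 4: rolls=3,6 (sum=9), consumes 2 rolls
Frame 4 starts at roll index 6: roll=10 (strike), consumes 1 roll
Frame 5 starts at roll index 7: roll=10 (strike), consumes 1 roll
Frame 6 starts at roll index 8: rolls=4,0 (sum=4), consumes 2 rolls
Frame 7 starts at roll index 10: roll=10 (strike), consumes 1 roll
Frame 8 starts at roll index 11: roll=10 (strike), consumes 1 roll
Frame 9 starts at roll index 12: roll=10 (strike), consumes 1 roll
Frame 10 starts at roll index 13: 3 remaining rolls

Answer: 0 2 4 6 7 8 10 11 12 13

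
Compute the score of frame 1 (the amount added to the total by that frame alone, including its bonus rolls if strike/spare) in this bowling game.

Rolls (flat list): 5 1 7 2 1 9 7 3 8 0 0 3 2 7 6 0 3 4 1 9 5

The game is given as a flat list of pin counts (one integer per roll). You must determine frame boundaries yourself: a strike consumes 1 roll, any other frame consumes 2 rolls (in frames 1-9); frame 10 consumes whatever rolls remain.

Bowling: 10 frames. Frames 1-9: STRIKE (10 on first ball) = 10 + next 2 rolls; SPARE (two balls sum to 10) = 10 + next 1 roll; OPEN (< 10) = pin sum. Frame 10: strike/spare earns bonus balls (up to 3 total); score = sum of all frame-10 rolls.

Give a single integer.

Frame 1: OPEN (5+1=6). Cumulative: 6
Frame 2: OPEN (7+2=9). Cumulative: 15
Frame 3: SPARE (1+9=10). 10 + next roll (7) = 17. Cumulative: 32

Answer: 6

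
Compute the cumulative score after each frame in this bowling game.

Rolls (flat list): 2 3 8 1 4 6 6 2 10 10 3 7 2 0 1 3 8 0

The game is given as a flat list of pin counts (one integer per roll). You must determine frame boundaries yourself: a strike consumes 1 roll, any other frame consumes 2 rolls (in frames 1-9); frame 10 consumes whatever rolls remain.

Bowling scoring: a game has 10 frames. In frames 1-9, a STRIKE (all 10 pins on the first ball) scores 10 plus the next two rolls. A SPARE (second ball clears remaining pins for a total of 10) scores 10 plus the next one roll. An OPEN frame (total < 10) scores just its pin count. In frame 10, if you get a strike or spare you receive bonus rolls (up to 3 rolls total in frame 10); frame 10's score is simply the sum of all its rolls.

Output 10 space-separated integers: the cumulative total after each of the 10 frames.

Frame 1: OPEN (2+3=5). Cumulative: 5
Frame 2: OPEN (8+1=9). Cumulative: 14
Frame 3: SPARE (4+6=10). 10 + next roll (6) = 16. Cumulative: 30
Frame 4: OPEN (6+2=8). Cumulative: 38
Frame 5: STRIKE. 10 + next two rolls (10+3) = 23. Cumulative: 61
Frame 6: STRIKE. 10 + next two rolls (3+7) = 20. Cumulative: 81
Frame 7: SPARE (3+7=10). 10 + next roll (2) = 12. Cumulative: 93
Frame 8: OPEN (2+0=2). Cumulative: 95
Frame 9: OPEN (1+3=4). Cumulative: 99
Frame 10: OPEN. Sum of all frame-10 rolls (8+0) = 8. Cumulative: 107

Answer: 5 14 30 38 61 81 93 95 99 107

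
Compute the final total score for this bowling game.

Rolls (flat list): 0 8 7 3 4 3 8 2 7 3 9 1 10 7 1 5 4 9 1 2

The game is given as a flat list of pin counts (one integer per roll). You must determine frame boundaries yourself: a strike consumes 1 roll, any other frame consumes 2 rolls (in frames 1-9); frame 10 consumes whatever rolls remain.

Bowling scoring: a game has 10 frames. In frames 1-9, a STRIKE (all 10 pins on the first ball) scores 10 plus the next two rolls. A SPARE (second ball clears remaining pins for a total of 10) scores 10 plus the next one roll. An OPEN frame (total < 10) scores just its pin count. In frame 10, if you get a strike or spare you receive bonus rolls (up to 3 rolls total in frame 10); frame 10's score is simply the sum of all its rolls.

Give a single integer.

Frame 1: OPEN (0+8=8). Cumulative: 8
Frame 2: SPARE (7+3=10). 10 + next roll (4) = 14. Cumulative: 22
Frame 3: OPEN (4+3=7). Cumulative: 29
Frame 4: SPARE (8+2=10). 10 + next roll (7) = 17. Cumulative: 46
Frame 5: SPARE (7+3=10). 10 + next roll (9) = 19. Cumulative: 65
Frame 6: SPARE (9+1=10). 10 + next roll (10) = 20. Cumulative: 85
Frame 7: STRIKE. 10 + next two rolls (7+1) = 18. Cumulative: 103
Frame 8: OPEN (7+1=8). Cumulative: 111
Frame 9: OPEN (5+4=9). Cumulative: 120
Frame 10: SPARE. Sum of all frame-10 rolls (9+1+2) = 12. Cumulative: 132

Answer: 132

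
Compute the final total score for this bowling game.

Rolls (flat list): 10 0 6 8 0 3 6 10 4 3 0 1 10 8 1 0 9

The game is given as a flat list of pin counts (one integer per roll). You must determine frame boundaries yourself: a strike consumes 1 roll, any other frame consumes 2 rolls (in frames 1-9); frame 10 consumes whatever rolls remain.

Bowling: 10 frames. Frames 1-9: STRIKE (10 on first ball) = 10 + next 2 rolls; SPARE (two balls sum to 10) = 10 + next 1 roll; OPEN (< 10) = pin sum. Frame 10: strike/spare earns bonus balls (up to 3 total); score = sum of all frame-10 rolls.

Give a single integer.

Frame 1: STRIKE. 10 + next two rolls (0+6) = 16. Cumulative: 16
Frame 2: OPEN (0+6=6). Cumulative: 22
Frame 3: OPEN (8+0=8). Cumulative: 30
Frame 4: OPEN (3+6=9). Cumulative: 39
Frame 5: STRIKE. 10 + next two rolls (4+3) = 17. Cumulative: 56
Frame 6: OPEN (4+3=7). Cumulative: 63
Frame 7: OPEN (0+1=1). Cumulative: 64
Frame 8: STRIKE. 10 + next two rolls (8+1) = 19. Cumulative: 83
Frame 9: OPEN (8+1=9). Cumulative: 92
Frame 10: OPEN. Sum of all frame-10 rolls (0+9) = 9. Cumulative: 101

Answer: 101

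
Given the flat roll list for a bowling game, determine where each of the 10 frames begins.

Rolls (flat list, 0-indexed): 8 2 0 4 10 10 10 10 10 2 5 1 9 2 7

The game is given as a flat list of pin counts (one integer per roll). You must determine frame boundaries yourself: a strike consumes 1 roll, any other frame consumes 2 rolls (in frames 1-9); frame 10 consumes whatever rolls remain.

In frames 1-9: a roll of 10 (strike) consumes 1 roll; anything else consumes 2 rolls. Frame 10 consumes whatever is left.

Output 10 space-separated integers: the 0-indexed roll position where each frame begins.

Frame 1 starts at roll index 0: rolls=8,2 (sum=10), consumes 2 rolls
Frame 2 starts at roll index 2: rolls=0,4 (sum=4), consumes 2 rolls
Frame 3 starts at roll index 4: roll=10 (strike), consumes 1 roll
Frame 4 starts at roll index 5: roll=10 (strike), consumes 1 roll
Frame 5 starts at roll index 6: roll=10 (strike), consumes 1 roll
Frame 6 starts at roll index 7: roll=10 (strike), consumes 1 roll
Frame 7 starts at roll index 8: roll=10 (strike), consumes 1 roll
Frame 8 starts at roll index 9: rolls=2,5 (sum=7), consumes 2 rolls
Frame 9 starts at roll index 11: rolls=1,9 (sum=10), consumes 2 rolls
Frame 10 starts at roll index 13: 2 remaining rolls

Answer: 0 2 4 5 6 7 8 9 11 13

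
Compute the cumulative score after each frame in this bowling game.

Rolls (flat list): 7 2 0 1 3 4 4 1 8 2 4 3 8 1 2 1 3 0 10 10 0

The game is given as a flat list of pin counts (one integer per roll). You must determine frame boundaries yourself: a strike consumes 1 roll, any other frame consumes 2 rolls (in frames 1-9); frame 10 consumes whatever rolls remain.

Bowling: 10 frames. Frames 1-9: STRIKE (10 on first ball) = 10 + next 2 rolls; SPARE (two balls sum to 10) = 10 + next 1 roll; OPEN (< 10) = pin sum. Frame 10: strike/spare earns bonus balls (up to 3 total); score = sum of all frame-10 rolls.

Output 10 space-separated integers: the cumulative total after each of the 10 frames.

Answer: 9 10 17 22 36 43 52 55 58 78

Derivation:
Frame 1: OPEN (7+2=9). Cumulative: 9
Frame 2: OPEN (0+1=1). Cumulative: 10
Frame 3: OPEN (3+4=7). Cumulative: 17
Frame 4: OPEN (4+1=5). Cumulative: 22
Frame 5: SPARE (8+2=10). 10 + next roll (4) = 14. Cumulative: 36
Frame 6: OPEN (4+3=7). Cumulative: 43
Frame 7: OPEN (8+1=9). Cumulative: 52
Frame 8: OPEN (2+1=3). Cumulative: 55
Frame 9: OPEN (3+0=3). Cumulative: 58
Frame 10: STRIKE. Sum of all frame-10 rolls (10+10+0) = 20. Cumulative: 78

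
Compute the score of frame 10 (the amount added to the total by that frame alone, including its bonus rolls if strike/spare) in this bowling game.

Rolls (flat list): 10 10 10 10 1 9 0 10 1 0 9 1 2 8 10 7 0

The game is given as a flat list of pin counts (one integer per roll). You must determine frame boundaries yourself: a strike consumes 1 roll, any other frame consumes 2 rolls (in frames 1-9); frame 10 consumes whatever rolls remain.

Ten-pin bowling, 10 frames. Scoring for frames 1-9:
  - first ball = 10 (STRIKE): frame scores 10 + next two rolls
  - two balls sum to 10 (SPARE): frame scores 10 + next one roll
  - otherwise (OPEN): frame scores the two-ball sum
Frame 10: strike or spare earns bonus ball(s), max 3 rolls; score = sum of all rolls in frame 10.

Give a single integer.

Answer: 17

Derivation:
Frame 1: STRIKE. 10 + next two rolls (10+10) = 30. Cumulative: 30
Frame 2: STRIKE. 10 + next two rolls (10+10) = 30. Cumulative: 60
Frame 3: STRIKE. 10 + next two rolls (10+1) = 21. Cumulative: 81
Frame 4: STRIKE. 10 + next two rolls (1+9) = 20. Cumulative: 101
Frame 5: SPARE (1+9=10). 10 + next roll (0) = 10. Cumulative: 111
Frame 6: SPARE (0+10=10). 10 + next roll (1) = 11. Cumulative: 122
Frame 7: OPEN (1+0=1). Cumulative: 123
Frame 8: SPARE (9+1=10). 10 + next roll (2) = 12. Cumulative: 135
Frame 9: SPARE (2+8=10). 10 + next roll (10) = 20. Cumulative: 155
Frame 10: STRIKE. Sum of all frame-10 rolls (10+7+0) = 17. Cumulative: 172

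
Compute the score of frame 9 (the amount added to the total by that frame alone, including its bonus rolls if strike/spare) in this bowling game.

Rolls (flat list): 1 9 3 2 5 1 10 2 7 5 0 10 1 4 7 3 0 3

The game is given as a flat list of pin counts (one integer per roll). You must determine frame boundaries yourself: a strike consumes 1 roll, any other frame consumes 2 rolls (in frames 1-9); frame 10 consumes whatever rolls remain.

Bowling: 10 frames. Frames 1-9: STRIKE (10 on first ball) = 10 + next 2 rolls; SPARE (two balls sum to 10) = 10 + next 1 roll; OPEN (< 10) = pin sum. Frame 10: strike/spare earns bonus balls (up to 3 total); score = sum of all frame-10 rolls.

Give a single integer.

Answer: 10

Derivation:
Frame 1: SPARE (1+9=10). 10 + next roll (3) = 13. Cumulative: 13
Frame 2: OPEN (3+2=5). Cumulative: 18
Frame 3: OPEN (5+1=6). Cumulative: 24
Frame 4: STRIKE. 10 + next two rolls (2+7) = 19. Cumulative: 43
Frame 5: OPEN (2+7=9). Cumulative: 52
Frame 6: OPEN (5+0=5). Cumulative: 57
Frame 7: STRIKE. 10 + next two rolls (1+4) = 15. Cumulative: 72
Frame 8: OPEN (1+4=5). Cumulative: 77
Frame 9: SPARE (7+3=10). 10 + next roll (0) = 10. Cumulative: 87
Frame 10: OPEN. Sum of all frame-10 rolls (0+3) = 3. Cumulative: 90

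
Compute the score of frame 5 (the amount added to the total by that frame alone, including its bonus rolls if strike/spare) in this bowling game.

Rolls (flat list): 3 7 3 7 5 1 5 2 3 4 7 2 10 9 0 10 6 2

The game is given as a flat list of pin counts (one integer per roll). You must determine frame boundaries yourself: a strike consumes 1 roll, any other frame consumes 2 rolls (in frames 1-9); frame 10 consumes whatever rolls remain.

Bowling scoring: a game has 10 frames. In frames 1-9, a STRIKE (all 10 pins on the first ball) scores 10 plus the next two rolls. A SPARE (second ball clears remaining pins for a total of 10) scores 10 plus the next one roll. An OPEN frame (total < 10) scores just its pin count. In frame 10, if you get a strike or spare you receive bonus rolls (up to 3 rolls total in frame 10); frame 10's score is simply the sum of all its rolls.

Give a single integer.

Frame 1: SPARE (3+7=10). 10 + next roll (3) = 13. Cumulative: 13
Frame 2: SPARE (3+7=10). 10 + next roll (5) = 15. Cumulative: 28
Frame 3: OPEN (5+1=6). Cumulative: 34
Frame 4: OPEN (5+2=7). Cumulative: 41
Frame 5: OPEN (3+4=7). Cumulative: 48
Frame 6: OPEN (7+2=9). Cumulative: 57
Frame 7: STRIKE. 10 + next two rolls (9+0) = 19. Cumulative: 76

Answer: 7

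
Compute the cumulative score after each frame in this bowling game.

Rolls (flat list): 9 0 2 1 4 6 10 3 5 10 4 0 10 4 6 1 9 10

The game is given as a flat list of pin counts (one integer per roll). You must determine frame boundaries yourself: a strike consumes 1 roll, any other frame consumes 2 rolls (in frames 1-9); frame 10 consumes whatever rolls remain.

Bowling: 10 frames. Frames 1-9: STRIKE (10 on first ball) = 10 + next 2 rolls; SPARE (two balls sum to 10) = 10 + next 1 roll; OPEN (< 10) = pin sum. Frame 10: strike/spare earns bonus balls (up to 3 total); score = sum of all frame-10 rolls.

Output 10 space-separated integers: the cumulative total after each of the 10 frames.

Frame 1: OPEN (9+0=9). Cumulative: 9
Frame 2: OPEN (2+1=3). Cumulative: 12
Frame 3: SPARE (4+6=10). 10 + next roll (10) = 20. Cumulative: 32
Frame 4: STRIKE. 10 + next two rolls (3+5) = 18. Cumulative: 50
Frame 5: OPEN (3+5=8). Cumulative: 58
Frame 6: STRIKE. 10 + next two rolls (4+0) = 14. Cumulative: 72
Frame 7: OPEN (4+0=4). Cumulative: 76
Frame 8: STRIKE. 10 + next two rolls (4+6) = 20. Cumulative: 96
Frame 9: SPARE (4+6=10). 10 + next roll (1) = 11. Cumulative: 107
Frame 10: SPARE. Sum of all frame-10 rolls (1+9+10) = 20. Cumulative: 127

Answer: 9 12 32 50 58 72 76 96 107 127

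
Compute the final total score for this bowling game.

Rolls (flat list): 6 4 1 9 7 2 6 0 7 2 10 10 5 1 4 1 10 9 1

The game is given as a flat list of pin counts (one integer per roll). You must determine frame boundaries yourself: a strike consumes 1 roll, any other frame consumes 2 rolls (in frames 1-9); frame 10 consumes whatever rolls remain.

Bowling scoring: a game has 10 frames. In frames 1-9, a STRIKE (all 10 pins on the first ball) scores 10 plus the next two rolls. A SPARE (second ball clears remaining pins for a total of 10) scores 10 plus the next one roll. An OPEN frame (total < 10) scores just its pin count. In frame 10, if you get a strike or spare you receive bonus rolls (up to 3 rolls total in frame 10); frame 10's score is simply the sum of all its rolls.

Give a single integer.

Answer: 124

Derivation:
Frame 1: SPARE (6+4=10). 10 + next roll (1) = 11. Cumulative: 11
Frame 2: SPARE (1+9=10). 10 + next roll (7) = 17. Cumulative: 28
Frame 3: OPEN (7+2=9). Cumulative: 37
Frame 4: OPEN (6+0=6). Cumulative: 43
Frame 5: OPEN (7+2=9). Cumulative: 52
Frame 6: STRIKE. 10 + next two rolls (10+5) = 25. Cumulative: 77
Frame 7: STRIKE. 10 + next two rolls (5+1) = 16. Cumulative: 93
Frame 8: OPEN (5+1=6). Cumulative: 99
Frame 9: OPEN (4+1=5). Cumulative: 104
Frame 10: STRIKE. Sum of all frame-10 rolls (10+9+1) = 20. Cumulative: 124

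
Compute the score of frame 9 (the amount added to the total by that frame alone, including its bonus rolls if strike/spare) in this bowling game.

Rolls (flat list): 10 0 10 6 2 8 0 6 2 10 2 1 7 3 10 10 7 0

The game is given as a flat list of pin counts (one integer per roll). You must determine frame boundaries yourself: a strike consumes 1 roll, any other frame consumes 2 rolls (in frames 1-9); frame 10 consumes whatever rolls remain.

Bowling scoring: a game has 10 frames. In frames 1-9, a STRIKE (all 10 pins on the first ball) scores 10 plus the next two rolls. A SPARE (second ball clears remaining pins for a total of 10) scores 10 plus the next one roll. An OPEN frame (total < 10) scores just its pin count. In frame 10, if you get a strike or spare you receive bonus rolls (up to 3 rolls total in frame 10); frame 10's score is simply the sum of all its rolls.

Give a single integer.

Answer: 27

Derivation:
Frame 1: STRIKE. 10 + next two rolls (0+10) = 20. Cumulative: 20
Frame 2: SPARE (0+10=10). 10 + next roll (6) = 16. Cumulative: 36
Frame 3: OPEN (6+2=8). Cumulative: 44
Frame 4: OPEN (8+0=8). Cumulative: 52
Frame 5: OPEN (6+2=8). Cumulative: 60
Frame 6: STRIKE. 10 + next two rolls (2+1) = 13. Cumulative: 73
Frame 7: OPEN (2+1=3). Cumulative: 76
Frame 8: SPARE (7+3=10). 10 + next roll (10) = 20. Cumulative: 96
Frame 9: STRIKE. 10 + next two rolls (10+7) = 27. Cumulative: 123
Frame 10: STRIKE. Sum of all frame-10 rolls (10+7+0) = 17. Cumulative: 140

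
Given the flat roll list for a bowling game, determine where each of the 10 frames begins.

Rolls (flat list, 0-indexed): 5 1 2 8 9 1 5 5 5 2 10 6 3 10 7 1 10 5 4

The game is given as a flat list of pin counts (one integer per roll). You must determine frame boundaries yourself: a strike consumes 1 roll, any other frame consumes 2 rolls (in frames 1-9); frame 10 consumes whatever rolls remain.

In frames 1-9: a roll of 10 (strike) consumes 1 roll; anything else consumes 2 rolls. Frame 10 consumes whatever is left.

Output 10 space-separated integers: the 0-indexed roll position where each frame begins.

Frame 1 starts at roll index 0: rolls=5,1 (sum=6), consumes 2 rolls
Frame 2 starts at roll index 2: rolls=2,8 (sum=10), consumes 2 rolls
Frame 3 starts at roll index 4: rolls=9,1 (sum=10), consumes 2 rolls
Frame 4 starts at roll index 6: rolls=5,5 (sum=10), consumes 2 rolls
Frame 5 starts at roll index 8: rolls=5,2 (sum=7), consumes 2 rolls
Frame 6 starts at roll index 10: roll=10 (strike), consumes 1 roll
Frame 7 starts at roll index 11: rolls=6,3 (sum=9), consumes 2 rolls
Frame 8 starts at roll index 13: roll=10 (strike), consumes 1 roll
Frame 9 starts at roll index 14: rolls=7,1 (sum=8), consumes 2 rolls
Frame 10 starts at roll index 16: 3 remaining rolls

Answer: 0 2 4 6 8 10 11 13 14 16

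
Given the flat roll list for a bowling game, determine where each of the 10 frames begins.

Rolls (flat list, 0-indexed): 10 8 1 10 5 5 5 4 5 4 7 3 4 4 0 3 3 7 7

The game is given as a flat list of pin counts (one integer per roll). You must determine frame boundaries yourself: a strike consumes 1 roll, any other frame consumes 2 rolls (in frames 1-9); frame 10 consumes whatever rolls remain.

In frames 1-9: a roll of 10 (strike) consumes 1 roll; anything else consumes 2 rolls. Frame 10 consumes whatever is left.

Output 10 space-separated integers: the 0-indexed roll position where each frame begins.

Answer: 0 1 3 4 6 8 10 12 14 16

Derivation:
Frame 1 starts at roll index 0: roll=10 (strike), consumes 1 roll
Frame 2 starts at roll index 1: rolls=8,1 (sum=9), consumes 2 rolls
Frame 3 starts at roll index 3: roll=10 (strike), consumes 1 roll
Frame 4 starts at roll index 4: rolls=5,5 (sum=10), consumes 2 rolls
Frame 5 starts at roll index 6: rolls=5,4 (sum=9), consumes 2 rolls
Frame 6 starts at roll index 8: rolls=5,4 (sum=9), consumes 2 rolls
Frame 7 starts at roll index 10: rolls=7,3 (sum=10), consumes 2 rolls
Frame 8 starts at roll index 12: rolls=4,4 (sum=8), consumes 2 rolls
Frame 9 starts at roll index 14: rolls=0,3 (sum=3), consumes 2 rolls
Frame 10 starts at roll index 16: 3 remaining rolls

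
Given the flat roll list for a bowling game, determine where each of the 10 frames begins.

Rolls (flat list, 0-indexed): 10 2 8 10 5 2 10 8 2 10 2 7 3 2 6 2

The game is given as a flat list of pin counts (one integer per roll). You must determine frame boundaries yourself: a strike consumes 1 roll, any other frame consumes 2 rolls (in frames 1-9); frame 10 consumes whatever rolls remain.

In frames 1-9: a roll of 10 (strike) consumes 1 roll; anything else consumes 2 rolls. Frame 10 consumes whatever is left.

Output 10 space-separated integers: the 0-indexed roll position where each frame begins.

Frame 1 starts at roll index 0: roll=10 (strike), consumes 1 roll
Frame 2 starts at roll index 1: rolls=2,8 (sum=10), consumes 2 rolls
Frame 3 starts at roll index 3: roll=10 (strike), consumes 1 roll
Frame 4 starts at roll index 4: rolls=5,2 (sum=7), consumes 2 rolls
Frame 5 starts at roll index 6: roll=10 (strike), consumes 1 roll
Frame 6 starts at roll index 7: rolls=8,2 (sum=10), consumes 2 rolls
Frame 7 starts at roll index 9: roll=10 (strike), consumes 1 roll
Frame 8 starts at roll index 10: rolls=2,7 (sum=9), consumes 2 rolls
Frame 9 starts at roll index 12: rolls=3,2 (sum=5), consumes 2 rolls
Frame 10 starts at roll index 14: 2 remaining rolls

Answer: 0 1 3 4 6 7 9 10 12 14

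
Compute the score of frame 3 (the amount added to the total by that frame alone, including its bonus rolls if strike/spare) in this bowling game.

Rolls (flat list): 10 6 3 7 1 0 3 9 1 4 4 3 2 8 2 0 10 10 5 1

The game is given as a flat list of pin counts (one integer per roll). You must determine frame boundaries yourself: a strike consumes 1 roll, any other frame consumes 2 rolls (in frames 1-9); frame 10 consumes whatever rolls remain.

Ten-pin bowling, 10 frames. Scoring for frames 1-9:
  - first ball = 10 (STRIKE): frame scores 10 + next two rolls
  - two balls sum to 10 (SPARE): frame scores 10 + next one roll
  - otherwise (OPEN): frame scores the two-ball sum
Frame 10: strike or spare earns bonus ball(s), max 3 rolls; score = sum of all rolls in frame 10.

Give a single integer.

Frame 1: STRIKE. 10 + next two rolls (6+3) = 19. Cumulative: 19
Frame 2: OPEN (6+3=9). Cumulative: 28
Frame 3: OPEN (7+1=8). Cumulative: 36
Frame 4: OPEN (0+3=3). Cumulative: 39
Frame 5: SPARE (9+1=10). 10 + next roll (4) = 14. Cumulative: 53

Answer: 8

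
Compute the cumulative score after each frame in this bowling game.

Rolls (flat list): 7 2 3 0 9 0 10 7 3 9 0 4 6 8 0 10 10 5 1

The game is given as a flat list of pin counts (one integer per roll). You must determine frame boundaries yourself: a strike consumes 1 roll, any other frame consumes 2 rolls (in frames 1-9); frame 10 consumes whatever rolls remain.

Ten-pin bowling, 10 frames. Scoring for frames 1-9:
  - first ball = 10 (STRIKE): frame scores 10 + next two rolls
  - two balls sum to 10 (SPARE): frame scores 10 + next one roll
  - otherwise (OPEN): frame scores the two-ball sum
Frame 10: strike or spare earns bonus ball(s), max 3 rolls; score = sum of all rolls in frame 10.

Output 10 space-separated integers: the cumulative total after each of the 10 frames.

Frame 1: OPEN (7+2=9). Cumulative: 9
Frame 2: OPEN (3+0=3). Cumulative: 12
Frame 3: OPEN (9+0=9). Cumulative: 21
Frame 4: STRIKE. 10 + next two rolls (7+3) = 20. Cumulative: 41
Frame 5: SPARE (7+3=10). 10 + next roll (9) = 19. Cumulative: 60
Frame 6: OPEN (9+0=9). Cumulative: 69
Frame 7: SPARE (4+6=10). 10 + next roll (8) = 18. Cumulative: 87
Frame 8: OPEN (8+0=8). Cumulative: 95
Frame 9: STRIKE. 10 + next two rolls (10+5) = 25. Cumulative: 120
Frame 10: STRIKE. Sum of all frame-10 rolls (10+5+1) = 16. Cumulative: 136

Answer: 9 12 21 41 60 69 87 95 120 136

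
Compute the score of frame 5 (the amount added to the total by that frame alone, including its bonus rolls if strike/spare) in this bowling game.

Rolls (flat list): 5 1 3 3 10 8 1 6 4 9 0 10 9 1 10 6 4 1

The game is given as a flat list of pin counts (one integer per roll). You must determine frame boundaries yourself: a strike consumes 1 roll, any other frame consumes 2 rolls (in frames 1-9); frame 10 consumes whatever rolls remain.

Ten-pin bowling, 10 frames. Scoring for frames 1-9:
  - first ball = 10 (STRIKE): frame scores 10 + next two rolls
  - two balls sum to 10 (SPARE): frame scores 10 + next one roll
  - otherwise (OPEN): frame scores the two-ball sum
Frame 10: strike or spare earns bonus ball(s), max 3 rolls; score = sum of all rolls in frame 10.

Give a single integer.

Frame 1: OPEN (5+1=6). Cumulative: 6
Frame 2: OPEN (3+3=6). Cumulative: 12
Frame 3: STRIKE. 10 + next two rolls (8+1) = 19. Cumulative: 31
Frame 4: OPEN (8+1=9). Cumulative: 40
Frame 5: SPARE (6+4=10). 10 + next roll (9) = 19. Cumulative: 59
Frame 6: OPEN (9+0=9). Cumulative: 68
Frame 7: STRIKE. 10 + next two rolls (9+1) = 20. Cumulative: 88

Answer: 19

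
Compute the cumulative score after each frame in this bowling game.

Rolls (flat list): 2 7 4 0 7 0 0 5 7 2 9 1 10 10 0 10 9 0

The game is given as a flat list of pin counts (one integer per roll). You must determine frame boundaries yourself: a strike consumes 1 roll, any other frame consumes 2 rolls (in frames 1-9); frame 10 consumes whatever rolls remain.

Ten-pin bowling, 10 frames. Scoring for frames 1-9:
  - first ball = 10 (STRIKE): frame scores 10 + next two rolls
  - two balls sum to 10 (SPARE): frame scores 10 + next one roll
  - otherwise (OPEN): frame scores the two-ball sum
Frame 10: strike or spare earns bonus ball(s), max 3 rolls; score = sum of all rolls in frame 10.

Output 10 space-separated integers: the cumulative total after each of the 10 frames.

Frame 1: OPEN (2+7=9). Cumulative: 9
Frame 2: OPEN (4+0=4). Cumulative: 13
Frame 3: OPEN (7+0=7). Cumulative: 20
Frame 4: OPEN (0+5=5). Cumulative: 25
Frame 5: OPEN (7+2=9). Cumulative: 34
Frame 6: SPARE (9+1=10). 10 + next roll (10) = 20. Cumulative: 54
Frame 7: STRIKE. 10 + next two rolls (10+0) = 20. Cumulative: 74
Frame 8: STRIKE. 10 + next two rolls (0+10) = 20. Cumulative: 94
Frame 9: SPARE (0+10=10). 10 + next roll (9) = 19. Cumulative: 113
Frame 10: OPEN. Sum of all frame-10 rolls (9+0) = 9. Cumulative: 122

Answer: 9 13 20 25 34 54 74 94 113 122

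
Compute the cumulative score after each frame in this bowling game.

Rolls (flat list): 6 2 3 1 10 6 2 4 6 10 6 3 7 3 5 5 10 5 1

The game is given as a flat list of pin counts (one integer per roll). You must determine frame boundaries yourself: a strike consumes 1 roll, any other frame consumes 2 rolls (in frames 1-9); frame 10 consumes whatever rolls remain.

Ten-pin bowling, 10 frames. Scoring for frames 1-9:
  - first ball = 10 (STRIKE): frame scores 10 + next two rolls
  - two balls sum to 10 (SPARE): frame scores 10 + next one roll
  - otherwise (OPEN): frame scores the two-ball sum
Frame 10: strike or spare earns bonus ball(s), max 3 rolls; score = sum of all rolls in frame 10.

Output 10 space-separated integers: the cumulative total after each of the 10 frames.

Frame 1: OPEN (6+2=8). Cumulative: 8
Frame 2: OPEN (3+1=4). Cumulative: 12
Frame 3: STRIKE. 10 + next two rolls (6+2) = 18. Cumulative: 30
Frame 4: OPEN (6+2=8). Cumulative: 38
Frame 5: SPARE (4+6=10). 10 + next roll (10) = 20. Cumulative: 58
Frame 6: STRIKE. 10 + next two rolls (6+3) = 19. Cumulative: 77
Frame 7: OPEN (6+3=9). Cumulative: 86
Frame 8: SPARE (7+3=10). 10 + next roll (5) = 15. Cumulative: 101
Frame 9: SPARE (5+5=10). 10 + next roll (10) = 20. Cumulative: 121
Frame 10: STRIKE. Sum of all frame-10 rolls (10+5+1) = 16. Cumulative: 137

Answer: 8 12 30 38 58 77 86 101 121 137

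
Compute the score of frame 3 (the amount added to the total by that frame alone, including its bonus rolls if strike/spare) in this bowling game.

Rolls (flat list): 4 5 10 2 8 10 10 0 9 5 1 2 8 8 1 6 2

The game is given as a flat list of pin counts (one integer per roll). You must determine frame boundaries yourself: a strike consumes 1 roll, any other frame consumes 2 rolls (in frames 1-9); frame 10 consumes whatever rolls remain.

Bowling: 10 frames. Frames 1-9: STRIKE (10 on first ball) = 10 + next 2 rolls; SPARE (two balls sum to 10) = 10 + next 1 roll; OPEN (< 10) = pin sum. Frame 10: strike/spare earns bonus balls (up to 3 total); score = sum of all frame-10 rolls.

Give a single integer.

Answer: 20

Derivation:
Frame 1: OPEN (4+5=9). Cumulative: 9
Frame 2: STRIKE. 10 + next two rolls (2+8) = 20. Cumulative: 29
Frame 3: SPARE (2+8=10). 10 + next roll (10) = 20. Cumulative: 49
Frame 4: STRIKE. 10 + next two rolls (10+0) = 20. Cumulative: 69
Frame 5: STRIKE. 10 + next two rolls (0+9) = 19. Cumulative: 88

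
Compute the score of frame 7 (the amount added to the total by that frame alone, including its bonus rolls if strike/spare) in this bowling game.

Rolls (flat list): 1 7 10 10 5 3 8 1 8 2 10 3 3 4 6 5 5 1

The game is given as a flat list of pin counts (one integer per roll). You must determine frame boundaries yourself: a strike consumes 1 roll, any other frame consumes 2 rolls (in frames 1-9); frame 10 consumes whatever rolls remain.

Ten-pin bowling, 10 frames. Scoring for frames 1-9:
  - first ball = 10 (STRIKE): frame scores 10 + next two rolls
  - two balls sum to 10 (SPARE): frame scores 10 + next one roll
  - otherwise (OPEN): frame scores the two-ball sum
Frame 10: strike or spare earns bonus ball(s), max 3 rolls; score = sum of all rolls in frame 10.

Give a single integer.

Frame 1: OPEN (1+7=8). Cumulative: 8
Frame 2: STRIKE. 10 + next two rolls (10+5) = 25. Cumulative: 33
Frame 3: STRIKE. 10 + next two rolls (5+3) = 18. Cumulative: 51
Frame 4: OPEN (5+3=8). Cumulative: 59
Frame 5: OPEN (8+1=9). Cumulative: 68
Frame 6: SPARE (8+2=10). 10 + next roll (10) = 20. Cumulative: 88
Frame 7: STRIKE. 10 + next two rolls (3+3) = 16. Cumulative: 104
Frame 8: OPEN (3+3=6). Cumulative: 110
Frame 9: SPARE (4+6=10). 10 + next roll (5) = 15. Cumulative: 125

Answer: 16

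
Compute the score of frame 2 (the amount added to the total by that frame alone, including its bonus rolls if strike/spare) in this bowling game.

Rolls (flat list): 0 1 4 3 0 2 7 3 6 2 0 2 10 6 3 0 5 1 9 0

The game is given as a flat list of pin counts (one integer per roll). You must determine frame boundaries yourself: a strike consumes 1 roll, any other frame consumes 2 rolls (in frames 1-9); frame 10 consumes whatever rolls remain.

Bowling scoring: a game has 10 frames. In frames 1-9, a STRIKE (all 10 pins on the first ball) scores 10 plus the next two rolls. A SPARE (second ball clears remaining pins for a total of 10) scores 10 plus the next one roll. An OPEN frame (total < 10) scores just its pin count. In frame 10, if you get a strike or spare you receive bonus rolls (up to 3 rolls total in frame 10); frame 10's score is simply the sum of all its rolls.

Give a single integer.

Frame 1: OPEN (0+1=1). Cumulative: 1
Frame 2: OPEN (4+3=7). Cumulative: 8
Frame 3: OPEN (0+2=2). Cumulative: 10
Frame 4: SPARE (7+3=10). 10 + next roll (6) = 16. Cumulative: 26

Answer: 7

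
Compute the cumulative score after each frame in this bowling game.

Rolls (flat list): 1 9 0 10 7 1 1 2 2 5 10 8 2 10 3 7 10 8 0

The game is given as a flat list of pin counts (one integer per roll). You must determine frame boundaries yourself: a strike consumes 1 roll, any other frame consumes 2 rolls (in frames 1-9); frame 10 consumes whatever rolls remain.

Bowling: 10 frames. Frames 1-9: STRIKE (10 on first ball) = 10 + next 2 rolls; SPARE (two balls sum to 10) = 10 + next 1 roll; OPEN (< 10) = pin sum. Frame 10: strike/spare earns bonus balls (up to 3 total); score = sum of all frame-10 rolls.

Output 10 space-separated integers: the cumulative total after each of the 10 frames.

Answer: 10 27 35 38 45 65 85 105 125 143

Derivation:
Frame 1: SPARE (1+9=10). 10 + next roll (0) = 10. Cumulative: 10
Frame 2: SPARE (0+10=10). 10 + next roll (7) = 17. Cumulative: 27
Frame 3: OPEN (7+1=8). Cumulative: 35
Frame 4: OPEN (1+2=3). Cumulative: 38
Frame 5: OPEN (2+5=7). Cumulative: 45
Frame 6: STRIKE. 10 + next two rolls (8+2) = 20. Cumulative: 65
Frame 7: SPARE (8+2=10). 10 + next roll (10) = 20. Cumulative: 85
Frame 8: STRIKE. 10 + next two rolls (3+7) = 20. Cumulative: 105
Frame 9: SPARE (3+7=10). 10 + next roll (10) = 20. Cumulative: 125
Frame 10: STRIKE. Sum of all frame-10 rolls (10+8+0) = 18. Cumulative: 143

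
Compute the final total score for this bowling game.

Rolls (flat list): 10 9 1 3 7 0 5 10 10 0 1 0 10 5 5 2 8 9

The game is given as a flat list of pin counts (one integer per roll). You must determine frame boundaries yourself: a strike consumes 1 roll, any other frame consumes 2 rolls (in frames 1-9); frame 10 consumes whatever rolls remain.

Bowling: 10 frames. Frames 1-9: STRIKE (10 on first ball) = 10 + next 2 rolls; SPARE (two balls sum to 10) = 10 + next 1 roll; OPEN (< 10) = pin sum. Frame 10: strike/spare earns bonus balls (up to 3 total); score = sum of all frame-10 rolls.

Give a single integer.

Answer: 126

Derivation:
Frame 1: STRIKE. 10 + next two rolls (9+1) = 20. Cumulative: 20
Frame 2: SPARE (9+1=10). 10 + next roll (3) = 13. Cumulative: 33
Frame 3: SPARE (3+7=10). 10 + next roll (0) = 10. Cumulative: 43
Frame 4: OPEN (0+5=5). Cumulative: 48
Frame 5: STRIKE. 10 + next two rolls (10+0) = 20. Cumulative: 68
Frame 6: STRIKE. 10 + next two rolls (0+1) = 11. Cumulative: 79
Frame 7: OPEN (0+1=1). Cumulative: 80
Frame 8: SPARE (0+10=10). 10 + next roll (5) = 15. Cumulative: 95
Frame 9: SPARE (5+5=10). 10 + next roll (2) = 12. Cumulative: 107
Frame 10: SPARE. Sum of all frame-10 rolls (2+8+9) = 19. Cumulative: 126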